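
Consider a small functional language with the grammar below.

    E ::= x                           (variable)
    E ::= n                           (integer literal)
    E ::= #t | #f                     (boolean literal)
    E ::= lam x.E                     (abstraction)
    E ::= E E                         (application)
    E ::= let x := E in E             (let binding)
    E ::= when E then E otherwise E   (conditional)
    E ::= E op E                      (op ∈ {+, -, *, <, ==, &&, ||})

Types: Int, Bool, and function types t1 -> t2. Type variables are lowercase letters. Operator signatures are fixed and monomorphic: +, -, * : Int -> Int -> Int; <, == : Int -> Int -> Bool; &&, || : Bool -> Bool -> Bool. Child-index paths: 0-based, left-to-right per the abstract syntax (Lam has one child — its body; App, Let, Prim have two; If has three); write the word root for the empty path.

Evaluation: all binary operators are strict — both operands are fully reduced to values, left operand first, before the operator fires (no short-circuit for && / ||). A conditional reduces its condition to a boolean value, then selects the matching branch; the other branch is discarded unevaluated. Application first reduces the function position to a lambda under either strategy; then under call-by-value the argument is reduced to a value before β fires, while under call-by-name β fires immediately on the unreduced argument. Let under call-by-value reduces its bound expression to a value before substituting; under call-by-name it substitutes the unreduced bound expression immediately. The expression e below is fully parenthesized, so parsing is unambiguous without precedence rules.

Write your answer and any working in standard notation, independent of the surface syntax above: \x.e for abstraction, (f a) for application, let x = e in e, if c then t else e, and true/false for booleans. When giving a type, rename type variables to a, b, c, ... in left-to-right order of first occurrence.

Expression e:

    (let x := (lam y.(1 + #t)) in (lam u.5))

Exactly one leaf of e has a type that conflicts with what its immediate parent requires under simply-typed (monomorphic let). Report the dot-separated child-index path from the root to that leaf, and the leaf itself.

Derivation:
  unify Int ~ Int
  unify Bool ~ Int
  FAIL: mismatch Bool ~ Int

Answer: 0.0.1 : true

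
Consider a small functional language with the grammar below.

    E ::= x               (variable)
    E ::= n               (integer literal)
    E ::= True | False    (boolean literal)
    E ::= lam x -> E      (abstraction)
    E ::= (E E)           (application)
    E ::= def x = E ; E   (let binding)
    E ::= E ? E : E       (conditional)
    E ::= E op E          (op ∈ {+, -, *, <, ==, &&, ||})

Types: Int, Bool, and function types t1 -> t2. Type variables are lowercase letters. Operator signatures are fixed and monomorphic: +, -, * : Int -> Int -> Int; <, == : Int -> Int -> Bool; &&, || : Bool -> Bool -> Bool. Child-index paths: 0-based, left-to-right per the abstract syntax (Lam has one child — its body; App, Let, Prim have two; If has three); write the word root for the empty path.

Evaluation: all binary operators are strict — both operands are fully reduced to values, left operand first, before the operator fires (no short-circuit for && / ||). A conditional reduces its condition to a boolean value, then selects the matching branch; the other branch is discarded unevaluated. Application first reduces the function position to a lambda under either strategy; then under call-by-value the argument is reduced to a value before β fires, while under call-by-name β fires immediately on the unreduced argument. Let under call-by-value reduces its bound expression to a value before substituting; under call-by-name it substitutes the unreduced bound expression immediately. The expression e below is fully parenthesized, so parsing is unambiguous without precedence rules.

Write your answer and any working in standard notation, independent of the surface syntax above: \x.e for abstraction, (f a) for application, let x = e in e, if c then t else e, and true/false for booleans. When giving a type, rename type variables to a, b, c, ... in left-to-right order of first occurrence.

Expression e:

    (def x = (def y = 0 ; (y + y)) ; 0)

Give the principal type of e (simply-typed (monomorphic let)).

Answer: Int

Working:
let y : Int
y : Int
  unify Int ~ Int
y : Int
  unify Int ~ Int
let x : Int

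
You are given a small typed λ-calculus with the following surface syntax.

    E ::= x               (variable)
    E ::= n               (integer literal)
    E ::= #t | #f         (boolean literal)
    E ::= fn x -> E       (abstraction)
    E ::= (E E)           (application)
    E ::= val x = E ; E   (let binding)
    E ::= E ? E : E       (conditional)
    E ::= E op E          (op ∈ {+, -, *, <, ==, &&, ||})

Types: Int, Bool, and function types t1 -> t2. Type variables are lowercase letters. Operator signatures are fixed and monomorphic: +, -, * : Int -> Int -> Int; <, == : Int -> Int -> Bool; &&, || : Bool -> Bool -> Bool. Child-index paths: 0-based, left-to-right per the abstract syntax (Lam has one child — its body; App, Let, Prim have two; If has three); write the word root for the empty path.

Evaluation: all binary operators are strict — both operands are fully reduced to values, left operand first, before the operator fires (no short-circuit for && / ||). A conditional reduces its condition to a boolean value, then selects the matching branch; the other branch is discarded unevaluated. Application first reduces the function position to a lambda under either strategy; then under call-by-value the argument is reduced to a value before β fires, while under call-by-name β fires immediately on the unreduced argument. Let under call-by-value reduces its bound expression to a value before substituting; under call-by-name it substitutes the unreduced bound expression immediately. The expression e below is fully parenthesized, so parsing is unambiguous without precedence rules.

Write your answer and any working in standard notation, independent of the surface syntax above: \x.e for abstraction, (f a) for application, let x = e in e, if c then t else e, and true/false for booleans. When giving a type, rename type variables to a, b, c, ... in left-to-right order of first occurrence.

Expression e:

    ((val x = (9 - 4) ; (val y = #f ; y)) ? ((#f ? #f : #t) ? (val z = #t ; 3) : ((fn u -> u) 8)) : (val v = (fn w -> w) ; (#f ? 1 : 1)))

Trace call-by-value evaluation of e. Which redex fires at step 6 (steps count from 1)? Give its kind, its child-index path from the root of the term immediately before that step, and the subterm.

Answer: if at root : (if false then 1 else 1)

Trace:
step 0: (if (let x = (9 - 4) in (let y = false in y)) then (if (if false then false else true) then (let z = true in 3) else ((\u.u) 8)) else (let v = (\w.w) in (if false then 1 else 1)))
step 1: [delta@0.0] (if (let x = 5 in (let y = false in y)) then (if (if false then false else true) then (let z = true in 3) else ((\u.u) 8)) else (let v = (\w.w) in (if false then 1 else 1)))
step 2: [let@0] (if (let y = false in y) then (if (if false then false else true) then (let z = true in 3) else ((\u.u) 8)) else (let v = (\w.w) in (if false then 1 else 1)))
step 3: [let@0] (if false then (if (if false then false else true) then (let z = true in 3) else ((\u.u) 8)) else (let v = (\w.w) in (if false then 1 else 1)))
step 4: [if@root] (let v = (\w.w) in (if false then 1 else 1))
step 5: [let@root] (if false then 1 else 1)
step 6: [if@root] 1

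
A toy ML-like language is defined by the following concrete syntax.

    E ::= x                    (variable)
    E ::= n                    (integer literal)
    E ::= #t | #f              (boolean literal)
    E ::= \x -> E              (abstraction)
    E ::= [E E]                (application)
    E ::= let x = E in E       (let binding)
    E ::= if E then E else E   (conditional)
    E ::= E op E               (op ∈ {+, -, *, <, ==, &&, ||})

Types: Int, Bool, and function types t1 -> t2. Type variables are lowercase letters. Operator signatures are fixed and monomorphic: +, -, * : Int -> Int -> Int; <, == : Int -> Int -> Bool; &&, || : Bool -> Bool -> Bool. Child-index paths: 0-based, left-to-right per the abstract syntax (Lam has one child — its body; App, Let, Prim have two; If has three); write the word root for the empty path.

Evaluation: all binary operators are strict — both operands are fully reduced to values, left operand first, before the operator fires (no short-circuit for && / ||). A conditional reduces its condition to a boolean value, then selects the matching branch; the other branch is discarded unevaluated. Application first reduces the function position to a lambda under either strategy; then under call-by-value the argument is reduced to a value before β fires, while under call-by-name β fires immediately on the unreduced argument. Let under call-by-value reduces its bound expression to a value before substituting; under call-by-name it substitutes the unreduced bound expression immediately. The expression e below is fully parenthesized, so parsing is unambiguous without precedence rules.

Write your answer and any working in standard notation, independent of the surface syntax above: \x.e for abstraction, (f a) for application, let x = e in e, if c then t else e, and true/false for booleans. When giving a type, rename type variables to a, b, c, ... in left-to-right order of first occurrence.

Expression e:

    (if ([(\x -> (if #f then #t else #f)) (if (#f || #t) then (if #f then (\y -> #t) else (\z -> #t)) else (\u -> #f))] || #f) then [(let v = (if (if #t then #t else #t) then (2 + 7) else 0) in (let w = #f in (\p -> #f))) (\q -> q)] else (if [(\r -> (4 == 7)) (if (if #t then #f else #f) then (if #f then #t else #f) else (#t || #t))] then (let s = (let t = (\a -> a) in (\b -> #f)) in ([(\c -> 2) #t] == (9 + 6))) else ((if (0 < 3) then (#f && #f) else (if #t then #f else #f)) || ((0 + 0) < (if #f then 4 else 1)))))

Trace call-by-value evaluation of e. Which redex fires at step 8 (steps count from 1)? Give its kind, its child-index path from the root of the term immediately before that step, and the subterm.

Derivation:
step 0: (if (((\x.(if false then true else false)) (if (false || true) then (if false then (\y.true) else (\z.true)) else (\u.false))) || false) then ((let v = (if (if true then true else true) then (2 + 7) else 0) in (let w = false in (\p.false))) (\q.q)) else (if ((\r.(4 == 7)) (if (if true then false else false) then (if false then true else false) else (true || true))) then (let s = (let t = (\a.a) in (\b.false)) in (((\c.2) true) == (9 + 6))) else ((if (0 < 3) then (false && false) else (if true then false else false)) || ((0 + 0) < (if false then 4 else 1)))))
step 1: [delta@0.0.1.0] (if (((\x.(if false then true else false)) (if true then (if false then (\y.true) else (\z.true)) else (\u.false))) || false) then ((let v = (if (if true then true else true) then (2 + 7) else 0) in (let w = false in (\p.false))) (\q.q)) else (if ((\r.(4 == 7)) (if (if true then false else false) then (if false then true else false) else (true || true))) then (let s = (let t = (\a.a) in (\b.false)) in (((\c.2) true) == (9 + 6))) else ((if (0 < 3) then (false && false) else (if true then false else false)) || ((0 + 0) < (if false then 4 else 1)))))
step 2: [if@0.0.1] (if (((\x.(if false then true else false)) (if false then (\y.true) else (\z.true))) || false) then ((let v = (if (if true then true else true) then (2 + 7) else 0) in (let w = false in (\p.false))) (\q.q)) else (if ((\r.(4 == 7)) (if (if true then false else false) then (if false then true else false) else (true || true))) then (let s = (let t = (\a.a) in (\b.false)) in (((\c.2) true) == (9 + 6))) else ((if (0 < 3) then (false && false) else (if true then false else false)) || ((0 + 0) < (if false then 4 else 1)))))
step 3: [if@0.0.1] (if (((\x.(if false then true else false)) (\z.true)) || false) then ((let v = (if (if true then true else true) then (2 + 7) else 0) in (let w = false in (\p.false))) (\q.q)) else (if ((\r.(4 == 7)) (if (if true then false else false) then (if false then true else false) else (true || true))) then (let s = (let t = (\a.a) in (\b.false)) in (((\c.2) true) == (9 + 6))) else ((if (0 < 3) then (false && false) else (if true then false else false)) || ((0 + 0) < (if false then 4 else 1)))))
step 4: [beta@0.0] (if ((if false then true else false) || false) then ((let v = (if (if true then true else true) then (2 + 7) else 0) in (let w = false in (\p.false))) (\q.q)) else (if ((\r.(4 == 7)) (if (if true then false else false) then (if false then true else false) else (true || true))) then (let s = (let t = (\a.a) in (\b.false)) in (((\c.2) true) == (9 + 6))) else ((if (0 < 3) then (false && false) else (if true then false else false)) || ((0 + 0) < (if false then 4 else 1)))))
step 5: [if@0.0] (if (false || false) then ((let v = (if (if true then true else true) then (2 + 7) else 0) in (let w = false in (\p.false))) (\q.q)) else (if ((\r.(4 == 7)) (if (if true then false else false) then (if false then true else false) else (true || true))) then (let s = (let t = (\a.a) in (\b.false)) in (((\c.2) true) == (9 + 6))) else ((if (0 < 3) then (false && false) else (if true then false else false)) || ((0 + 0) < (if false then 4 else 1)))))
step 6: [delta@0] (if false then ((let v = (if (if true then true else true) then (2 + 7) else 0) in (let w = false in (\p.false))) (\q.q)) else (if ((\r.(4 == 7)) (if (if true then false else false) then (if false then true else false) else (true || true))) then (let s = (let t = (\a.a) in (\b.false)) in (((\c.2) true) == (9 + 6))) else ((if (0 < 3) then (false && false) else (if true then false else false)) || ((0 + 0) < (if false then 4 else 1)))))
step 7: [if@root] (if ((\r.(4 == 7)) (if (if true then false else false) then (if false then true else false) else (true || true))) then (let s = (let t = (\a.a) in (\b.false)) in (((\c.2) true) == (9 + 6))) else ((if (0 < 3) then (false && false) else (if true then false else false)) || ((0 + 0) < (if false then 4 else 1))))
step 8: [if@0.1.0] (if ((\r.(4 == 7)) (if false then (if false then true else false) else (true || true))) then (let s = (let t = (\a.a) in (\b.false)) in (((\c.2) true) == (9 + 6))) else ((if (0 < 3) then (false && false) else (if true then false else false)) || ((0 + 0) < (if false then 4 else 1))))

Answer: if at 0.1.0 : (if true then false else false)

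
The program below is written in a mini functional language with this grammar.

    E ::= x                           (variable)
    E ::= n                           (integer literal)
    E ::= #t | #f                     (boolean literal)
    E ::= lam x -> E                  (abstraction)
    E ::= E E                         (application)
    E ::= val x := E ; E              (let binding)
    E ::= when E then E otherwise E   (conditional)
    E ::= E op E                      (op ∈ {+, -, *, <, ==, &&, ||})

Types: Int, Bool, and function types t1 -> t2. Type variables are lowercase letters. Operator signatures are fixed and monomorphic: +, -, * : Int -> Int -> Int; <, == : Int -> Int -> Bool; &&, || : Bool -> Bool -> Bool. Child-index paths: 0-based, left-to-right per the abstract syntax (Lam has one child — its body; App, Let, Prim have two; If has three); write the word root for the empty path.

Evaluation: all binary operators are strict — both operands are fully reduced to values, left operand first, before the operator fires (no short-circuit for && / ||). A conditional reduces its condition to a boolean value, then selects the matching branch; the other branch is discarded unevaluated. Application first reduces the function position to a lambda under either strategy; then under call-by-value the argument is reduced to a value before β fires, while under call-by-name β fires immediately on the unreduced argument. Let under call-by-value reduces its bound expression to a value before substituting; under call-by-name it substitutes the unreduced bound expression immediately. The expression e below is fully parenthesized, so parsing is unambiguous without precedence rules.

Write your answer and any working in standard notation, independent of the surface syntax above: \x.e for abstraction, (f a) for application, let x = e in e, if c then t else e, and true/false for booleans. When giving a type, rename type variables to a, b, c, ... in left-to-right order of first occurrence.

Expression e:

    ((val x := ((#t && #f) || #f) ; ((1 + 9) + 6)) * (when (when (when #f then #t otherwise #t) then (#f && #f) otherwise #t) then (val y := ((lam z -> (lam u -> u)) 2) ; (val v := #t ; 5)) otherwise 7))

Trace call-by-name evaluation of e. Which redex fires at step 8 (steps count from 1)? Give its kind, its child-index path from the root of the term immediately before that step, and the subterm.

Answer: delta at root : (16 * 7)

Working:
step 0: ((let x = ((true && false) || false) in ((1 + 9) + 6)) * (if (if (if false then true else true) then (false && false) else true) then (let y = ((\z.(\u.u)) 2) in (let v = true in 5)) else 7))
step 1: [let@0] (((1 + 9) + 6) * (if (if (if false then true else true) then (false && false) else true) then (let y = ((\z.(\u.u)) 2) in (let v = true in 5)) else 7))
step 2: [delta@0.0] ((10 + 6) * (if (if (if false then true else true) then (false && false) else true) then (let y = ((\z.(\u.u)) 2) in (let v = true in 5)) else 7))
step 3: [delta@0] (16 * (if (if (if false then true else true) then (false && false) else true) then (let y = ((\z.(\u.u)) 2) in (let v = true in 5)) else 7))
step 4: [if@1.0.0] (16 * (if (if true then (false && false) else true) then (let y = ((\z.(\u.u)) 2) in (let v = true in 5)) else 7))
step 5: [if@1.0] (16 * (if (false && false) then (let y = ((\z.(\u.u)) 2) in (let v = true in 5)) else 7))
step 6: [delta@1.0] (16 * (if false then (let y = ((\z.(\u.u)) 2) in (let v = true in 5)) else 7))
step 7: [if@1] (16 * 7)
step 8: [delta@root] 112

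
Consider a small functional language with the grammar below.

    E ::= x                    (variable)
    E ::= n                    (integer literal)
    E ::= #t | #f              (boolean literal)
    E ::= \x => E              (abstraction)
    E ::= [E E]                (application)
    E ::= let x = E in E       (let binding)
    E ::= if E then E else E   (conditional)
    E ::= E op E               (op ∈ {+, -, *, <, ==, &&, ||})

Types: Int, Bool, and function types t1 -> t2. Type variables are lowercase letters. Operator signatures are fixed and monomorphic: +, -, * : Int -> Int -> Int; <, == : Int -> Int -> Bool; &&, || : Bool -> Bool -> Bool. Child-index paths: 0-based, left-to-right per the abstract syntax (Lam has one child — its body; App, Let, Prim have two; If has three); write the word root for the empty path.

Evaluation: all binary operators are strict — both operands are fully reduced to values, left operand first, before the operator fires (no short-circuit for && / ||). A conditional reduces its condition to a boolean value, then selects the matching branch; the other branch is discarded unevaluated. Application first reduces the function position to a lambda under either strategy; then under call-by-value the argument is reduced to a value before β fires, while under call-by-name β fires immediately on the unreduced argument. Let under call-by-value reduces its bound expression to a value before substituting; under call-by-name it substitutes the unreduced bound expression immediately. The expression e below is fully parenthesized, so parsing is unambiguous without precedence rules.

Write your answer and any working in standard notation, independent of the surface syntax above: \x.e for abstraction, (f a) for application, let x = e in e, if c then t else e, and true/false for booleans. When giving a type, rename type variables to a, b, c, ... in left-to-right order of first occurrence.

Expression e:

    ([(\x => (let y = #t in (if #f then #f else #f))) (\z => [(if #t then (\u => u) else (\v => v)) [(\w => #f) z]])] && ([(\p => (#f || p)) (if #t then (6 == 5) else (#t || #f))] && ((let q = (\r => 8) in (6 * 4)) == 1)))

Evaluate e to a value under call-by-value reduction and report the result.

Answer: false

Derivation:
step 0: (((\x.(let y = true in (if false then false else false))) (\z.((if true then (\u.u) else (\v.v)) ((\w.false) z)))) && (((\p.(false || p)) (if true then (6 == 5) else (true || false))) && ((let q = (\r.8) in (6 * 4)) == 1)))
step 1: [beta@0] ((let y = true in (if false then false else false)) && (((\p.(false || p)) (if true then (6 == 5) else (true || false))) && ((let q = (\r.8) in (6 * 4)) == 1)))
step 2: [let@0] ((if false then false else false) && (((\p.(false || p)) (if true then (6 == 5) else (true || false))) && ((let q = (\r.8) in (6 * 4)) == 1)))
step 3: [if@0] (false && (((\p.(false || p)) (if true then (6 == 5) else (true || false))) && ((let q = (\r.8) in (6 * 4)) == 1)))
step 4: [if@1.0.1] (false && (((\p.(false || p)) (6 == 5)) && ((let q = (\r.8) in (6 * 4)) == 1)))
step 5: [delta@1.0.1] (false && (((\p.(false || p)) false) && ((let q = (\r.8) in (6 * 4)) == 1)))
step 6: [beta@1.0] (false && ((false || false) && ((let q = (\r.8) in (6 * 4)) == 1)))
step 7: [delta@1.0] (false && (false && ((let q = (\r.8) in (6 * 4)) == 1)))
step 8: [let@1.1.0] (false && (false && ((6 * 4) == 1)))
step 9: [delta@1.1.0] (false && (false && (24 == 1)))
step 10: [delta@1.1] (false && (false && false))
step 11: [delta@1] (false && false)
step 12: [delta@root] false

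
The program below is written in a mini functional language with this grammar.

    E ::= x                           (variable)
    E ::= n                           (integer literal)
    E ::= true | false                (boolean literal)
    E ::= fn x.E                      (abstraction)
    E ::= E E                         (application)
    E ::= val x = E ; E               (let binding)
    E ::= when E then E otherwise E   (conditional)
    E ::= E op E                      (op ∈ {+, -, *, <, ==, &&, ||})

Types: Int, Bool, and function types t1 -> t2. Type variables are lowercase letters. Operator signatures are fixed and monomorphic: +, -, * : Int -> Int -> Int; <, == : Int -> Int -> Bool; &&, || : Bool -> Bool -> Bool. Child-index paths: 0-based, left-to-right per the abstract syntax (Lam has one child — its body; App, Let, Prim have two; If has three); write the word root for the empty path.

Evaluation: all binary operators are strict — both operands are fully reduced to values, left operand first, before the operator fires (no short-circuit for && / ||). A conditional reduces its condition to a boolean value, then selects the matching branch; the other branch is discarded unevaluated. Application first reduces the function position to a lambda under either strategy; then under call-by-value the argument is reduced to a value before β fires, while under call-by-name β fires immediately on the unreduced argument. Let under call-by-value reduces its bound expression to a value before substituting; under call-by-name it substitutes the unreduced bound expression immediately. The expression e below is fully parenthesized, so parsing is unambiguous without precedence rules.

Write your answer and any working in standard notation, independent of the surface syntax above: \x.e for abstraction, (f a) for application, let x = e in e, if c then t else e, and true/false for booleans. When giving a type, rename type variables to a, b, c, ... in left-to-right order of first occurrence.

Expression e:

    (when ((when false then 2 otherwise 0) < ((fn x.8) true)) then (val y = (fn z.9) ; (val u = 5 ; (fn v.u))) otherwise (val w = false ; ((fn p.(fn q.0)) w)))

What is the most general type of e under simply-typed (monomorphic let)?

Trace:
  unify Bool ~ Bool
  unify Int ~ Int
  unify Int ~ Int
\x._ : a -> Int
  unify a -> Int ~ Bool -> b
  unify a ~ Bool
  unify Int ~ b
_ _ : Int
  unify Int ~ Int
  unify Bool ~ Bool
\z._ : c -> Int
let y : c -> Int
let u : Int
u : Int
\v._ : d -> Int
let w : Bool
\q._ : f -> Int
\p._ : e -> f -> Int
w : Bool
  unify e -> f -> Int ~ Bool -> g
  unify e ~ Bool
  unify f -> Int ~ g
_ _ : f -> Int
  unify d -> Int ~ f -> Int
  unify d ~ f
  unify Int ~ Int

Answer: a -> Int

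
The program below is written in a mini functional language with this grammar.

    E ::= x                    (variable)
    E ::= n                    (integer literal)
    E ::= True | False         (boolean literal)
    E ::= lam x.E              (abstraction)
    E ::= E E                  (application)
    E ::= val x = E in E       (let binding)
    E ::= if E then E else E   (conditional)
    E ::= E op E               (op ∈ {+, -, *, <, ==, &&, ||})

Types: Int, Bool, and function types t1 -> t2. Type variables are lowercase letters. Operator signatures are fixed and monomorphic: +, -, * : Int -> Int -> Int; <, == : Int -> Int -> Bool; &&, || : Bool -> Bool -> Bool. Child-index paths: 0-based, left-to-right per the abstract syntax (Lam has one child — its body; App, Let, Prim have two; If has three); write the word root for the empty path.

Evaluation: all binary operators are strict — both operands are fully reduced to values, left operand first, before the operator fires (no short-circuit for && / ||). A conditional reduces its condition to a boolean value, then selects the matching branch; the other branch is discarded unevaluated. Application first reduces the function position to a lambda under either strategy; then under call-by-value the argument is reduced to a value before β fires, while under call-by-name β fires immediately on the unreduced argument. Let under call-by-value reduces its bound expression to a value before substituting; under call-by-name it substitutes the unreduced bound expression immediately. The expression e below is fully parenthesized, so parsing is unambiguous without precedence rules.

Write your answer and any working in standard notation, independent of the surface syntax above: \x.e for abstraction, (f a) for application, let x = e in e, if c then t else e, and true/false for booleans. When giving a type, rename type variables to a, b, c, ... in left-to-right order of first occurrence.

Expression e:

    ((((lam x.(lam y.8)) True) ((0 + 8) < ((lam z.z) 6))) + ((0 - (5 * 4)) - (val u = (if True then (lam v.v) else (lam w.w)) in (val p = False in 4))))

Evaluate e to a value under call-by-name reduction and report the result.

Answer: -16

Working:
step 0: ((((\x.(\y.8)) true) ((0 + 8) < ((\z.z) 6))) + ((0 - (5 * 4)) - (let u = (if true then (\v.v) else (\w.w)) in (let p = false in 4))))
step 1: [beta@0.0] (((\y.8) ((0 + 8) < ((\z.z) 6))) + ((0 - (5 * 4)) - (let u = (if true then (\v.v) else (\w.w)) in (let p = false in 4))))
step 2: [beta@0] (8 + ((0 - (5 * 4)) - (let u = (if true then (\v.v) else (\w.w)) in (let p = false in 4))))
step 3: [delta@1.0.1] (8 + ((0 - 20) - (let u = (if true then (\v.v) else (\w.w)) in (let p = false in 4))))
step 4: [delta@1.0] (8 + (-20 - (let u = (if true then (\v.v) else (\w.w)) in (let p = false in 4))))
step 5: [let@1.1] (8 + (-20 - (let p = false in 4)))
step 6: [let@1.1] (8 + (-20 - 4))
step 7: [delta@1] (8 + -24)
step 8: [delta@root] -16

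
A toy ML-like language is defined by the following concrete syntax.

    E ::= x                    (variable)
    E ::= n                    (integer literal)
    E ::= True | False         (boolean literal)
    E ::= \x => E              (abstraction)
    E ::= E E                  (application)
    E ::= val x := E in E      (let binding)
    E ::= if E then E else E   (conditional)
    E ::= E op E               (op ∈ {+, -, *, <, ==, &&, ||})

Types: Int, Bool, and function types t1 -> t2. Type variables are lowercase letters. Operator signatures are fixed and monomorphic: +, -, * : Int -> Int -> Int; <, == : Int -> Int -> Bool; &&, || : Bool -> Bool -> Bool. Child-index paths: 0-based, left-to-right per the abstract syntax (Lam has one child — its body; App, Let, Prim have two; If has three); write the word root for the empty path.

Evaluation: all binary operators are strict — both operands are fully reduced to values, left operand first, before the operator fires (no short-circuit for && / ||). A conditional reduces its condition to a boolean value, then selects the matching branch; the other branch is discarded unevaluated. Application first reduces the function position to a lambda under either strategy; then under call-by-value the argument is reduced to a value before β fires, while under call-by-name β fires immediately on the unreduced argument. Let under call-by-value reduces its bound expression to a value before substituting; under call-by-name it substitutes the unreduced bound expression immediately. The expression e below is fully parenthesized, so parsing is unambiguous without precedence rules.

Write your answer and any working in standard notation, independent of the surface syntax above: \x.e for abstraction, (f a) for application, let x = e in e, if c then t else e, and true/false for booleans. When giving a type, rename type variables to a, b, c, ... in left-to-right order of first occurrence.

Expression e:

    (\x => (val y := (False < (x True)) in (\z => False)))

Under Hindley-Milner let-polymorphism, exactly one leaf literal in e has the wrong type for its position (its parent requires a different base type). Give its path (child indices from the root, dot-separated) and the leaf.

Answer: 0.0.0 : false

Derivation:
  unify Bool ~ Int
  FAIL: mismatch Bool ~ Int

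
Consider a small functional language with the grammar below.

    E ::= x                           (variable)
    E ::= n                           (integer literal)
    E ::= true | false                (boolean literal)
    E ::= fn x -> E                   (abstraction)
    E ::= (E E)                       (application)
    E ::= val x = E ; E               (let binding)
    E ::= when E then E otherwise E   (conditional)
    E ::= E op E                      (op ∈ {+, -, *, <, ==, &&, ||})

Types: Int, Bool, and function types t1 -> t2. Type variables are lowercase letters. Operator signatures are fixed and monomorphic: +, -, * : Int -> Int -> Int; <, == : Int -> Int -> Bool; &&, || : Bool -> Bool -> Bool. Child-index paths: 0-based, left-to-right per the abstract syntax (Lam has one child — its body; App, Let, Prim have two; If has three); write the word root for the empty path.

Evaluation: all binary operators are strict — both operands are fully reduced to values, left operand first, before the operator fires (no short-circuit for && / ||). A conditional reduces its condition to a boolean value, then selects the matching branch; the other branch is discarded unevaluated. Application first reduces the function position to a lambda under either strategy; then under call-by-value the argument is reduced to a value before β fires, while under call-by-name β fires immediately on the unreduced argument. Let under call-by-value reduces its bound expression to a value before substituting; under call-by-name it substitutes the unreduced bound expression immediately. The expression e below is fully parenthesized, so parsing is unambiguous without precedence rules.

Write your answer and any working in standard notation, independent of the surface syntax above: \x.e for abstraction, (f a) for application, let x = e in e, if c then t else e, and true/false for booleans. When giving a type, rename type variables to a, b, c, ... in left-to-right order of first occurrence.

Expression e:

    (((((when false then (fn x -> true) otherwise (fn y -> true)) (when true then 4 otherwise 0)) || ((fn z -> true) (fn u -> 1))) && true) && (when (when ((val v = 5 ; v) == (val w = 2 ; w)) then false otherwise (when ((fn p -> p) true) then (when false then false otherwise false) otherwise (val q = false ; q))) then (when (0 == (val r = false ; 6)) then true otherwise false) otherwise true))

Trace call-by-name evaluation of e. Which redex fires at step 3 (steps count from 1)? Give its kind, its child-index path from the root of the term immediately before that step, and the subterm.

Answer: beta at 0.0.1 : ((\z.true) (\u.1))

Trace:
step 0: (((((if false then (\x.true) else (\y.true)) (if true then 4 else 0)) || ((\z.true) (\u.1))) && true) && (if (if ((let v = 5 in v) == (let w = 2 in w)) then false else (if ((\p.p) true) then (if false then false else false) else (let q = false in q))) then (if (0 == (let r = false in 6)) then true else false) else true))
step 1: [if@0.0.0.0] (((((\y.true) (if true then 4 else 0)) || ((\z.true) (\u.1))) && true) && (if (if ((let v = 5 in v) == (let w = 2 in w)) then false else (if ((\p.p) true) then (if false then false else false) else (let q = false in q))) then (if (0 == (let r = false in 6)) then true else false) else true))
step 2: [beta@0.0.0] (((true || ((\z.true) (\u.1))) && true) && (if (if ((let v = 5 in v) == (let w = 2 in w)) then false else (if ((\p.p) true) then (if false then false else false) else (let q = false in q))) then (if (0 == (let r = false in 6)) then true else false) else true))
step 3: [beta@0.0.1] (((true || true) && true) && (if (if ((let v = 5 in v) == (let w = 2 in w)) then false else (if ((\p.p) true) then (if false then false else false) else (let q = false in q))) then (if (0 == (let r = false in 6)) then true else false) else true))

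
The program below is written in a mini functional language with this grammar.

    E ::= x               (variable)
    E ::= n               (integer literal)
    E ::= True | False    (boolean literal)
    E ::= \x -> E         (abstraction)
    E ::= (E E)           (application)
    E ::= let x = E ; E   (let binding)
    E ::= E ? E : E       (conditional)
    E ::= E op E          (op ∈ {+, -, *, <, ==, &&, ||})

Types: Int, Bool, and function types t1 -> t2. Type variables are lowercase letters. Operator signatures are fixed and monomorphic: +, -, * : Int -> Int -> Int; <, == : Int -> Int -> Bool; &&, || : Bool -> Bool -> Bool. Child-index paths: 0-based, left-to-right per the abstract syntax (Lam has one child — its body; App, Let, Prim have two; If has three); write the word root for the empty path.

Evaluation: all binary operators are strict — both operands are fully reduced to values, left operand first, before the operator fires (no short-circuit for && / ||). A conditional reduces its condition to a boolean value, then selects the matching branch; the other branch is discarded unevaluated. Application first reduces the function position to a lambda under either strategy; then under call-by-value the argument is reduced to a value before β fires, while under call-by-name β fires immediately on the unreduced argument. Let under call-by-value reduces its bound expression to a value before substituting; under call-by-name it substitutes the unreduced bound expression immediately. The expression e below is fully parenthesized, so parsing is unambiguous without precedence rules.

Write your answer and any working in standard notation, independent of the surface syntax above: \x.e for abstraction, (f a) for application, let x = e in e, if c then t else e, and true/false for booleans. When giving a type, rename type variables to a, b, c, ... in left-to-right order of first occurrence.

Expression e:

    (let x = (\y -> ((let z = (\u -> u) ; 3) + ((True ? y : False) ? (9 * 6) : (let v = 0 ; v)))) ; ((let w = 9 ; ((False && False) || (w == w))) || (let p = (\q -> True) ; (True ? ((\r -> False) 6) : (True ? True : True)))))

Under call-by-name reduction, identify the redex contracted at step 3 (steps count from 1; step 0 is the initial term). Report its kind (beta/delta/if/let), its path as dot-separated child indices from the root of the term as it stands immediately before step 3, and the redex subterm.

Working:
step 0: (let x = (\y.((let z = (\u.u) in 3) + (if (if true then y else false) then (9 * 6) else (let v = 0 in v)))) in ((let w = 9 in ((false && false) || (w == w))) || (let p = (\q.true) in (if true then ((\r.false) 6) else (if true then true else true)))))
step 1: [let@root] ((let w = 9 in ((false && false) || (w == w))) || (let p = (\q.true) in (if true then ((\r.false) 6) else (if true then true else true))))
step 2: [let@0] (((false && false) || (9 == 9)) || (let p = (\q.true) in (if true then ((\r.false) 6) else (if true then true else true))))
step 3: [delta@0.0] ((false || (9 == 9)) || (let p = (\q.true) in (if true then ((\r.false) 6) else (if true then true else true))))

Answer: delta at 0.0 : (false && false)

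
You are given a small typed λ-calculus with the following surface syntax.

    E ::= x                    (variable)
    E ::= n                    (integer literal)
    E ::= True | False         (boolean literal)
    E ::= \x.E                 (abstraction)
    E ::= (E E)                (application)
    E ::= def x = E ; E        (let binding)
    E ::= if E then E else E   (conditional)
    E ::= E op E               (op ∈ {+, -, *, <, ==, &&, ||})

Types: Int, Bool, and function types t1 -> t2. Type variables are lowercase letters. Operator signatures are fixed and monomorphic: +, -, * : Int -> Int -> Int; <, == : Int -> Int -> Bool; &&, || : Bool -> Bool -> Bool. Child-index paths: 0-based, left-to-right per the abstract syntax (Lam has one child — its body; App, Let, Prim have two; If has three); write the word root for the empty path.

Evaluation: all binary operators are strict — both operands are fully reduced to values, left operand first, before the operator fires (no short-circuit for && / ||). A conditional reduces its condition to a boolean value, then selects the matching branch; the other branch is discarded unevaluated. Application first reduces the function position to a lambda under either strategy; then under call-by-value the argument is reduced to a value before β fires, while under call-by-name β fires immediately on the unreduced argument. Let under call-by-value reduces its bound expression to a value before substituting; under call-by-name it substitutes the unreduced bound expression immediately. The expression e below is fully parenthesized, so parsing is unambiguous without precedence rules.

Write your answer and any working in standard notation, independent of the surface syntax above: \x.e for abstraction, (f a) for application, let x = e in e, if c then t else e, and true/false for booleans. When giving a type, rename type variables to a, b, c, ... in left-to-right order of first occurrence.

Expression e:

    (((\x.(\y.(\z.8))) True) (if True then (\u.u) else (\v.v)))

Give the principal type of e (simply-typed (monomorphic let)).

Working:
\z._ : c -> Int
\y._ : b -> c -> Int
\x._ : a -> b -> c -> Int
  unify a -> b -> c -> Int ~ Bool -> d
  unify a ~ Bool
  unify b -> c -> Int ~ d
_ _ : b -> c -> Int
  unify Bool ~ Bool
u : e
\u._ : e -> e
v : f
\v._ : f -> f
  unify e -> e ~ f -> f
  unify e ~ f
  unify f ~ f
  unify b -> c -> Int ~ (f -> f) -> g
  unify b ~ f -> f
  unify c -> Int ~ g
_ _ : c -> Int

Answer: a -> Int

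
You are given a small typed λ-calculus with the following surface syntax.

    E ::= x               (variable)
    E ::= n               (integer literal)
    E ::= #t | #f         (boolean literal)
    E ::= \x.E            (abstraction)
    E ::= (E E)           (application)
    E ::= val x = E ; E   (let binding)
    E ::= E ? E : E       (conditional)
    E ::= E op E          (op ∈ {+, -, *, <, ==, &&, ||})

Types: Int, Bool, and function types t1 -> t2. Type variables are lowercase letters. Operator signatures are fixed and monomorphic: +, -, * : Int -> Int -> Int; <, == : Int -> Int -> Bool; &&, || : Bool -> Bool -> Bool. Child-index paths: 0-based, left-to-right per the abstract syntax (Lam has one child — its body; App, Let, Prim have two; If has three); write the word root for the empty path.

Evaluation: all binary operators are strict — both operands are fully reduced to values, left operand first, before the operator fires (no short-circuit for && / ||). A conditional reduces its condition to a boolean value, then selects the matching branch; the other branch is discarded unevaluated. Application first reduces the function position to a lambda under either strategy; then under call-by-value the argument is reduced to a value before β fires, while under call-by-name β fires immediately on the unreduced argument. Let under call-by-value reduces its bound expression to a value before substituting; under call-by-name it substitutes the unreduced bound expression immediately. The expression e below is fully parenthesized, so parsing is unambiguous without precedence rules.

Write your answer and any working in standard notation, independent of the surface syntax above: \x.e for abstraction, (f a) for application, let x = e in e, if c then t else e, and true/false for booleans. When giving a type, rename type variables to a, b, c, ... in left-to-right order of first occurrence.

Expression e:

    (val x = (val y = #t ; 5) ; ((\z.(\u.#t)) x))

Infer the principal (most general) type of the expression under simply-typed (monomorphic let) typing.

Answer: a -> Bool

Working:
let y : Bool
let x : Int
\u._ : b -> Bool
\z._ : a -> b -> Bool
x : Int
  unify a -> b -> Bool ~ Int -> c
  unify a ~ Int
  unify b -> Bool ~ c
_ _ : b -> Bool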